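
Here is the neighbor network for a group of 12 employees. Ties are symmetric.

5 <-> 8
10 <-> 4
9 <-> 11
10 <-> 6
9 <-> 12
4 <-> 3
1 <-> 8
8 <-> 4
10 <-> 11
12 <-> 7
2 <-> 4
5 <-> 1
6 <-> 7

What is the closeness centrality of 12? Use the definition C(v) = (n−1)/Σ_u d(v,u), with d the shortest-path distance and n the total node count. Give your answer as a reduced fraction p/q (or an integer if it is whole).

Distances from 12: 1:6, 2:5, 3:5, 4:4, 5:6, 6:2, 7:1, 8:5, 9:1, 10:3, 11:2. Sum = 40.
n = 12, so closeness = 11/40.

11/40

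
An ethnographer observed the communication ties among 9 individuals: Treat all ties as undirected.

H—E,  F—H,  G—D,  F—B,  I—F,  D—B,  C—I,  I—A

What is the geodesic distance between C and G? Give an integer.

One shortest route is C – I – F – B – D – G, which uses 5 edges, and at distance 4 from C we only reach {D, E}, which does not include G. So d(C,G) = 5.

5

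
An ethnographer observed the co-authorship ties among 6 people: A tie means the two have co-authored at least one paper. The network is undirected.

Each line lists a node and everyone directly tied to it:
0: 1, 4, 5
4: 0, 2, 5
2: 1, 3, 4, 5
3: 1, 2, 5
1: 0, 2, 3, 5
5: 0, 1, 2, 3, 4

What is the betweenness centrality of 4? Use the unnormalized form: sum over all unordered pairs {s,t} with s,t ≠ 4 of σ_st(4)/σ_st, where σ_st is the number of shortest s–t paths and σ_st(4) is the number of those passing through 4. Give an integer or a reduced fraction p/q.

1/3

Pairs whose geodesics pass through 4 — 2–0: 1/3.
All other pairs contribute 0.
Summing the contributions gives betweenness(4) = 1/3.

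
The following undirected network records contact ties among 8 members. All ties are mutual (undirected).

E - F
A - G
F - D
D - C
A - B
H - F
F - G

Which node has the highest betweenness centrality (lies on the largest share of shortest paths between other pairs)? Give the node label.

Unnormalized betweenness of each node: A:6, B:0, C:0, D:6, E:0, F:17, G:10, H:0.
F has the largest value, 17, making it the main broker — the node through which the most shortest paths run.

F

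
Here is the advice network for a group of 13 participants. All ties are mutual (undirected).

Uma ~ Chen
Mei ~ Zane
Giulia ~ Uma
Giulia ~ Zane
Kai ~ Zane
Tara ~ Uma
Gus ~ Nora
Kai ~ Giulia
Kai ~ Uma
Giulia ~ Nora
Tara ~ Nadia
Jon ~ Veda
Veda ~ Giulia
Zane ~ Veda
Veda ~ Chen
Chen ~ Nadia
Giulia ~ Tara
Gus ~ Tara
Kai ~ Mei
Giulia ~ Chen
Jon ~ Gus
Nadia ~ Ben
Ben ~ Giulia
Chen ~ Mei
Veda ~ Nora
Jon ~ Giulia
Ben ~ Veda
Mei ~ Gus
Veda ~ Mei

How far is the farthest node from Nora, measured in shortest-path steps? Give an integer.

Distances from Nora: Ben:2, Chen:2, Giulia:1, Gus:1, Jon:2, Kai:2, Mei:2, Nadia:3, Tara:2, Uma:2, Veda:1, Zane:2.
The largest is 3 (to Nadia), so the eccentricity of Nora is 3.

3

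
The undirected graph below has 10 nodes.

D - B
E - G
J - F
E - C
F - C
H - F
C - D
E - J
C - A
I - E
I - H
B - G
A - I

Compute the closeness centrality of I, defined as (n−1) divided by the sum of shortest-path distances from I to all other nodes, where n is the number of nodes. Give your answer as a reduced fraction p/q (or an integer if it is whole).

9/17

Distances from I: A:1, B:3, C:2, D:3, E:1, F:2, G:2, H:1, J:2. Sum = 17.
n = 10, so closeness = 9/17.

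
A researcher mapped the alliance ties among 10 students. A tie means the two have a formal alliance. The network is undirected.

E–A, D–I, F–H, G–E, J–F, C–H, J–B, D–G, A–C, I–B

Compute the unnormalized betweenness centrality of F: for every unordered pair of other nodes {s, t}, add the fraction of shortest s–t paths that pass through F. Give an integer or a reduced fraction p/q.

8

Pairs whose geodesics pass through F — D–H: 1/2; E–J: 1/2; A–J: 1; A–B: 1/2; C–J: 1; C–B: 1; C–I: 1/2; H–J: 1; H–B: 1; H–I: 1.
All other pairs contribute 0.
Summing the contributions gives betweenness(F) = 8.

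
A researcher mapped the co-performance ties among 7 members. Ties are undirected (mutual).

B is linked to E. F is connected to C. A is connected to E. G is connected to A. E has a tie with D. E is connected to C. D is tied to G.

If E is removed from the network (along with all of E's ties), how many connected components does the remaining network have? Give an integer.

Without E, the remaining ties split the others into: {B}; {A, D, G}; {C, F}.
That's 3 separate components.

3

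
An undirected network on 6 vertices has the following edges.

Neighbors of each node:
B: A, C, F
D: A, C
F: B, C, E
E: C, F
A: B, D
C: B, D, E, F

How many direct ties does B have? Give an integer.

3

B is directly tied to A, C, and F. That is 3 neighbors, so the degree of B is 3.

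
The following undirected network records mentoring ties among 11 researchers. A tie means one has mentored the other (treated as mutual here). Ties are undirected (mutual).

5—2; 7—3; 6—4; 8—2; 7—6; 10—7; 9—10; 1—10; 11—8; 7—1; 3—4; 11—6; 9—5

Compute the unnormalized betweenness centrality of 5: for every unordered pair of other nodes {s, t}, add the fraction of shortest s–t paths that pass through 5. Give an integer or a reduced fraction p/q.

Pairs whose geodesics pass through 5 — 2–3: 1/3; 2–7: 1/2; 2–1: 1; 2–10: 1; 2–9: 1; 8–10: 1/2; 8–9: 1; 11–9: 1/2.
All other pairs contribute 0.
Summing the contributions gives betweenness(5) = 35/6.

35/6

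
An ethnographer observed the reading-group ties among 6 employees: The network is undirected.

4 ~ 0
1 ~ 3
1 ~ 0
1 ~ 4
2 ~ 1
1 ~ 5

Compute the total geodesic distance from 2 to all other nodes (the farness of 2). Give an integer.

Distances from 2: 0:2, 1:1, 3:2, 4:2, 5:2.
Sum = 2 + 1 + 2 + 2 + 2 = 9.

9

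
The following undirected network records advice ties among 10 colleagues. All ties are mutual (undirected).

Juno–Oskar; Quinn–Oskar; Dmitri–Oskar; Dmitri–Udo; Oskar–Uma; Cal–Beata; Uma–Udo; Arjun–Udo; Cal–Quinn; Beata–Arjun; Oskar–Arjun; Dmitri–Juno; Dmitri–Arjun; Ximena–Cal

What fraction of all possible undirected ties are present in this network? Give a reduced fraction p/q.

14/45

There are 14 edges and 10 nodes, so the maximum possible is C(10,2) = 45.
Density = 14/45.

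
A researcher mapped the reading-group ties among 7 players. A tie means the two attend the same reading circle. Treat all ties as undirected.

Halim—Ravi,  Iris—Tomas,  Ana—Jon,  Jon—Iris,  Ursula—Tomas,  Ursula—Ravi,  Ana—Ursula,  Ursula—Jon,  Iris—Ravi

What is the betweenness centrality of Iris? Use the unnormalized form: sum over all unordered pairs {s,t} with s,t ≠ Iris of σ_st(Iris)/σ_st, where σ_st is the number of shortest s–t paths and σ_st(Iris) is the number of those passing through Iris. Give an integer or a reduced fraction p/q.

Pairs whose geodesics pass through Iris — Tomas–Ravi: 1/2; Tomas–Halim: 1/2; Tomas–Jon: 1/2; Ravi–Jon: 1/2; Halim–Jon: 1/2.
All other pairs contribute 0.
Summing the contributions gives betweenness(Iris) = 5/2.

5/2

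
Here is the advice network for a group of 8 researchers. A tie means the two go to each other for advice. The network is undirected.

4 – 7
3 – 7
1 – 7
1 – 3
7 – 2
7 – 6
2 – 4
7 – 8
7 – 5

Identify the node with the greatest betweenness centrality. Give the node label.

7

Unnormalized betweenness of each node: 1:0, 2:0, 3:0, 4:0, 5:0, 6:0, 7:19, 8:0.
7 has the largest value, 19, making it the main broker — the node through which the most shortest paths run.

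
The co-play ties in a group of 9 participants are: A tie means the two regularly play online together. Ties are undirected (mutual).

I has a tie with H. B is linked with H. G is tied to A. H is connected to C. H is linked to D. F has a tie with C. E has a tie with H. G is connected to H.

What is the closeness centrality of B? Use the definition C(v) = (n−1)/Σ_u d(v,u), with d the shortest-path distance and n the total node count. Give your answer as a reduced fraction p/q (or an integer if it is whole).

8/17

Distances from B: A:3, C:2, D:2, E:2, F:3, G:2, H:1, I:2. Sum = 17.
n = 9, so closeness = 8/17.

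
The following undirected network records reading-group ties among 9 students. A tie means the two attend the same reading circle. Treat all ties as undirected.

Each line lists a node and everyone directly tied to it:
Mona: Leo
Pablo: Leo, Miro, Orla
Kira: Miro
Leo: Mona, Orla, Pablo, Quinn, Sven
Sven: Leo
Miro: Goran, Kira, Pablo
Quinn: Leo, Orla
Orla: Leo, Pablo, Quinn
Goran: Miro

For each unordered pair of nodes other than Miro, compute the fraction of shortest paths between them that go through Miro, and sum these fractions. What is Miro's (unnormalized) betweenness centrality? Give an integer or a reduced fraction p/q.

Pairs whose geodesics pass through Miro — Quinn–Kira: 2/2; Quinn–Goran: 2/2; Pablo–Kira: 1; Pablo–Goran: 1; Sven–Kira: 1; Sven–Goran: 1; Orla–Kira: 1; Orla–Goran: 1; Kira–Mona: 1; Kira–Goran: 1; Kira–Leo: 1; Mona–Goran: 1; Goran–Leo: 1.
All other pairs contribute 0.
Summing the contributions gives betweenness(Miro) = 13.

13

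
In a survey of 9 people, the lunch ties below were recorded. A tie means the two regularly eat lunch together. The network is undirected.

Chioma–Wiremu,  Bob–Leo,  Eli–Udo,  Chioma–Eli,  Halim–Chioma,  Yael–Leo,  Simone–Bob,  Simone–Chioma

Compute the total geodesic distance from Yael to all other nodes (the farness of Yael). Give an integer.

31

Distances from Yael: Bob:2, Chioma:4, Eli:5, Halim:5, Leo:1, Simone:3, Udo:6, Wiremu:5.
Sum = 2 + 4 + 5 + 5 + 1 + 3 + 6 + 5 = 31.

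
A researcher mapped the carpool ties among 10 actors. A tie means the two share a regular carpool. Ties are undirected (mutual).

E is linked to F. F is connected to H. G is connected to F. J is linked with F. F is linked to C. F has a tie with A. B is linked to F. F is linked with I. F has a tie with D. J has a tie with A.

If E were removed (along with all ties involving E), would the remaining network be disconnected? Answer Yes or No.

Even without E, every remaining node can still reach every other (the residual graph is connected), so E is not a cut vertex.

No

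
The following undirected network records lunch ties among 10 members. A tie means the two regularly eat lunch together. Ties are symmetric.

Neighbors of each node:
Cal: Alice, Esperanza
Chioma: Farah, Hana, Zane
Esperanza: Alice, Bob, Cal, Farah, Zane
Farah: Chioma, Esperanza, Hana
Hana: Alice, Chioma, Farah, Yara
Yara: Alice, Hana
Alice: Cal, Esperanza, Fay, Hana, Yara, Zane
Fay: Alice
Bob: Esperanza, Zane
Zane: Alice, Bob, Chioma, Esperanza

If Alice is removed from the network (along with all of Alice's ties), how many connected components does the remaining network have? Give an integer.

Without Alice, the remaining ties split the others into: {Bob, Cal, Chioma, Esperanza, Farah, Hana, Yara, Zane}; {Fay}.
That's 2 separate components.

2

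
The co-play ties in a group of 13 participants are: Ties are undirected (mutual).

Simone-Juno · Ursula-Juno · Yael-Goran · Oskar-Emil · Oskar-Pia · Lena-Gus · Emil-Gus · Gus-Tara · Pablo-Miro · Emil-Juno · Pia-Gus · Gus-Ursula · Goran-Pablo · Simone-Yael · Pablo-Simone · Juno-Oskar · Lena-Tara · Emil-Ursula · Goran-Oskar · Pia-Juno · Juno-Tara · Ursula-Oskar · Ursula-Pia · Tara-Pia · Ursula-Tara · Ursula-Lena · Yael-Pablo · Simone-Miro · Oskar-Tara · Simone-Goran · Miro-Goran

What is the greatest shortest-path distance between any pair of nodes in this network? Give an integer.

Eccentricity of each node (its greatest distance to any other): Emil:3, Goran:3, Gus:4, Juno:2, Lena:4, Miro:4, Oskar:2, Pablo:4, Pia:3, Simone:3, Tara:3, Ursula:3, Yael:4.
The maximum eccentricity is 4, realized for instance by the pair Lena–Yael via Lena – Tara – Juno – Simone – Yael. So the diameter is 4.

4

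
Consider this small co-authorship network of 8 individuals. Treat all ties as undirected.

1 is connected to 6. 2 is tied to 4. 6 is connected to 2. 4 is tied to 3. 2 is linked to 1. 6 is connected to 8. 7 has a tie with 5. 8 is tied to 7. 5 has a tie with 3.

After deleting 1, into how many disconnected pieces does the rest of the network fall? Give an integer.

1

1's neighbors (2 and 6) remain reachable from one another through other ties, so the rest of the network stays in one piece.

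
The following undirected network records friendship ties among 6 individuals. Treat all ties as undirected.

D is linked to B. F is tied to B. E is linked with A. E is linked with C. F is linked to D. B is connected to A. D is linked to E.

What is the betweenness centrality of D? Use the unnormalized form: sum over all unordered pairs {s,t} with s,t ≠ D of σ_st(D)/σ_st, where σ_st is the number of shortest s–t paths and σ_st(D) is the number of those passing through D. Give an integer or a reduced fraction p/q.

Pairs whose geodesics pass through D — C–B: 1/2; C–F: 1; B–E: 1/2; F–E: 1.
All other pairs contribute 0.
Summing the contributions gives betweenness(D) = 3.

3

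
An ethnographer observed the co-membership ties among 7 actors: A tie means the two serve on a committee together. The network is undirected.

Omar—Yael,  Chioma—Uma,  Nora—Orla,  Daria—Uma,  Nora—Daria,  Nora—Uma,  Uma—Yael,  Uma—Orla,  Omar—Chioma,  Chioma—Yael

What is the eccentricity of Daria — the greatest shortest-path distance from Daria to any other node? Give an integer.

3

Distances from Daria: Chioma:2, Nora:1, Omar:3, Orla:2, Uma:1, Yael:2.
The largest is 3 (to Omar), so the eccentricity of Daria is 3.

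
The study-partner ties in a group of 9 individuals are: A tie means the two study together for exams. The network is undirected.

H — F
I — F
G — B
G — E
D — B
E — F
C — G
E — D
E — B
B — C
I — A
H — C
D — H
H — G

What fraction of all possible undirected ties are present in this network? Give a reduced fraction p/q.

There are 14 edges and 9 nodes, so the maximum possible is C(9,2) = 36.
Density = 14/36 = 7/18.

7/18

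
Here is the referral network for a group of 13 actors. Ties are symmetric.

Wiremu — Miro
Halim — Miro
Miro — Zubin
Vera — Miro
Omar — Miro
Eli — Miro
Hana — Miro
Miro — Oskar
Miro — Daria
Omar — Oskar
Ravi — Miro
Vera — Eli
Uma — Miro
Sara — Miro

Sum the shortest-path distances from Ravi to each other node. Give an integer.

23

Distances from Ravi: Daria:2, Eli:2, Halim:2, Hana:2, Miro:1, Omar:2, Oskar:2, Sara:2, Uma:2, Vera:2, Wiremu:2, Zubin:2.
Sum = 2 + 2 + 2 + 2 + 1 + 2 + 2 + 2 + 2 + 2 + 2 + 2 = 23.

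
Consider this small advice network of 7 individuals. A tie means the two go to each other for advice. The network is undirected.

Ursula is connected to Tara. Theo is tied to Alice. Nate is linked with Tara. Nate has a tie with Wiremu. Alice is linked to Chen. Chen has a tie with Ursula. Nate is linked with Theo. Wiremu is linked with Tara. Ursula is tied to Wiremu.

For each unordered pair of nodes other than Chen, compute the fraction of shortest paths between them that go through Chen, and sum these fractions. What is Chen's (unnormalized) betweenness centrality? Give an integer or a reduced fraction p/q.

7/3

Pairs whose geodesics pass through Chen — Wiremu–Alice: 1/2; Ursula–Alice: 1; Ursula–Theo: 1/3; Alice–Tara: 1/2.
All other pairs contribute 0.
Summing the contributions gives betweenness(Chen) = 7/3.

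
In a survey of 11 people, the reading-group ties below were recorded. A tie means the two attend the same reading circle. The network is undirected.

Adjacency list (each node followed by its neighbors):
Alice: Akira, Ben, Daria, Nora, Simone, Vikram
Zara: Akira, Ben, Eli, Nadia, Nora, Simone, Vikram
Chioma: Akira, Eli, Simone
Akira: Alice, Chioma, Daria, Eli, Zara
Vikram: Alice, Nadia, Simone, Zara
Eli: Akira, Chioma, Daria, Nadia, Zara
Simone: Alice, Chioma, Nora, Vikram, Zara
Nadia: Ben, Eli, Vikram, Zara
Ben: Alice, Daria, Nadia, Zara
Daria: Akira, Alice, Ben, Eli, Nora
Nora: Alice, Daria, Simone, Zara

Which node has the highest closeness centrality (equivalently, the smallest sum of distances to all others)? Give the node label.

Zara

Farness (sum of distances to all others) for each node — Akira:15, Alice:14, Ben:17, Chioma:18, Daria:15, Eli:15, Nadia:16, Nora:16, Simone:15, Vikram:16, Zara:13.
The smallest farness is 13, for Zara, so Zara has the highest closeness.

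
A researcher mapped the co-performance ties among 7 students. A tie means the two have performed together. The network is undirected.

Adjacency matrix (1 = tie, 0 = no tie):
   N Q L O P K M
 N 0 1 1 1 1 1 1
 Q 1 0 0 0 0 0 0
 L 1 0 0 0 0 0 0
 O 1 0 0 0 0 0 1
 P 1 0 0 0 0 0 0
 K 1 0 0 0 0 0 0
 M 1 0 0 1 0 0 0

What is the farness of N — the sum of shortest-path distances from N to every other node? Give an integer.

Distances from N: K:1, L:1, M:1, O:1, P:1, Q:1.
Sum = 1 + 1 + 1 + 1 + 1 + 1 = 6.

6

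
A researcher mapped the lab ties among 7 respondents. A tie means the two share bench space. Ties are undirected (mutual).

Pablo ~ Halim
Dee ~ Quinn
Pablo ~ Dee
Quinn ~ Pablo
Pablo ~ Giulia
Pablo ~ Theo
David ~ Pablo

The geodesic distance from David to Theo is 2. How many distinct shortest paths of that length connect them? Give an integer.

1

The shortest distance is 2, and the only length-2 path is David–Pablo–Theo. So there is exactly 1 shortest path.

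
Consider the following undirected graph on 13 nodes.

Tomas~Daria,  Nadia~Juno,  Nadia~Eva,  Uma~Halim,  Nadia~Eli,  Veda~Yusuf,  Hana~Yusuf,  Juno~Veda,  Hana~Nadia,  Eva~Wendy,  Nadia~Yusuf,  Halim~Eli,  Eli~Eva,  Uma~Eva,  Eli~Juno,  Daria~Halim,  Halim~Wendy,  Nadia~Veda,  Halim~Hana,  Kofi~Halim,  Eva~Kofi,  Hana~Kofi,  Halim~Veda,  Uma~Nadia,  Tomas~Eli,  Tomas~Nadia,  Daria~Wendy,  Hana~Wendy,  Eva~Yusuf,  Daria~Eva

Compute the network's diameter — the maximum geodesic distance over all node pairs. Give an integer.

Eccentricity of each node (its greatest distance to any other): Daria:3, Eli:2, Eva:2, Halim:2, Hana:2, Juno:3, Kofi:3, Nadia:2, Tomas:3, Uma:2, Veda:2, Wendy:3, Yusuf:2.
The maximum eccentricity is 3, realized for instance by the pair Tomas–Kofi via Tomas – Nadia – Eva – Kofi. So the diameter is 3.

3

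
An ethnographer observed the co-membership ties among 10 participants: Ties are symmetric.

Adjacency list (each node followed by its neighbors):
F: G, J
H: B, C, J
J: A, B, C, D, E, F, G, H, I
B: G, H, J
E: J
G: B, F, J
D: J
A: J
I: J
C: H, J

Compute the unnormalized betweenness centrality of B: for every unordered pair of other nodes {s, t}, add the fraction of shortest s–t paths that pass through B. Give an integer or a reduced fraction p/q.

Pairs whose geodesics pass through B — H–G: 1/2.
All other pairs contribute 0.
Summing the contributions gives betweenness(B) = 1/2.

1/2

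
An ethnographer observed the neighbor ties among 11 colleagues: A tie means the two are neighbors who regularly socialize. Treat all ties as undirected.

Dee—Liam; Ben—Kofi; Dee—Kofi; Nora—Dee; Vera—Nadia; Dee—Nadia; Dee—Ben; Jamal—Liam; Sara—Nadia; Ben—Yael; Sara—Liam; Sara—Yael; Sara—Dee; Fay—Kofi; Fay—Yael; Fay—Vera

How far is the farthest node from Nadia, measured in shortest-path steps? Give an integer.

Distances from Nadia: Ben:2, Dee:1, Fay:2, Jamal:3, Kofi:2, Liam:2, Nora:2, Sara:1, Vera:1, Yael:2.
The largest is 3 (to Jamal), so the eccentricity of Nadia is 3.

3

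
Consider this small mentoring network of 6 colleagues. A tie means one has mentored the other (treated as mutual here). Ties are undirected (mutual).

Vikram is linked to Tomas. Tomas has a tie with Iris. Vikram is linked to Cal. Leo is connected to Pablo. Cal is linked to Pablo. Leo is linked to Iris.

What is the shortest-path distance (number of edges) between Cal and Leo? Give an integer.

2

One shortest route is Cal – Pablo – Leo, which uses 2 edges, and Cal and Leo are not directly tied, so nothing shorter exists. So d(Cal,Leo) = 2.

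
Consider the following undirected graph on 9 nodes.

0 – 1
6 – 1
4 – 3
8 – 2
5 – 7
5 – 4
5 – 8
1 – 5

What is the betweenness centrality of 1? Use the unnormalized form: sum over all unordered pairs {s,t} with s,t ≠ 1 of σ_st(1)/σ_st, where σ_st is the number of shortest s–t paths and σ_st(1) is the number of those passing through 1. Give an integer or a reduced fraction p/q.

13

Pairs whose geodesics pass through 1 — 3–6: 1; 3–0: 1; 6–4: 1; 6–5: 1; 6–0: 1; 6–2: 1; 6–8: 1; 6–7: 1; 4–0: 1; 5–0: 1; 0–2: 1; 0–8: 1; 0–7: 1.
All other pairs contribute 0.
Summing the contributions gives betweenness(1) = 13.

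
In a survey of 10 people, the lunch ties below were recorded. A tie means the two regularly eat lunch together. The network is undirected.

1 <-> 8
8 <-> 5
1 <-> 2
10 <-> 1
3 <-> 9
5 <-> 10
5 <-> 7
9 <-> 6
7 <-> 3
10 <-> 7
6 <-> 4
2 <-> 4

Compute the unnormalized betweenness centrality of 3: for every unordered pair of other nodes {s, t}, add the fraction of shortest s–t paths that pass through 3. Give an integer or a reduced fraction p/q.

15/2

Pairs whose geodesics pass through 3 — 9–1: 1/2; 9–8: 1; 9–5: 1; 9–10: 1; 9–7: 1; 6–5: 1; 6–10: 1/2; 6–7: 1; 4–7: 1/2.
All other pairs contribute 0.
Summing the contributions gives betweenness(3) = 15/2.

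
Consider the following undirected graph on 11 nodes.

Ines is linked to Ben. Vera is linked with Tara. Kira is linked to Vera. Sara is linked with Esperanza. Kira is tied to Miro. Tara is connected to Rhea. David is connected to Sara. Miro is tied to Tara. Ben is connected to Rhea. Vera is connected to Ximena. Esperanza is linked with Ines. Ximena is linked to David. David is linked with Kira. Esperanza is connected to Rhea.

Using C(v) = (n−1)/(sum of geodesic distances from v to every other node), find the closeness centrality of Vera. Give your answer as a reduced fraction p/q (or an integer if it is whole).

Distances from Vera: Ben:3, David:2, Esperanza:3, Ines:4, Kira:1, Miro:2, Rhea:2, Sara:3, Tara:1, Ximena:1. Sum = 22.
n = 11, so closeness = 10/22 = 5/11.

5/11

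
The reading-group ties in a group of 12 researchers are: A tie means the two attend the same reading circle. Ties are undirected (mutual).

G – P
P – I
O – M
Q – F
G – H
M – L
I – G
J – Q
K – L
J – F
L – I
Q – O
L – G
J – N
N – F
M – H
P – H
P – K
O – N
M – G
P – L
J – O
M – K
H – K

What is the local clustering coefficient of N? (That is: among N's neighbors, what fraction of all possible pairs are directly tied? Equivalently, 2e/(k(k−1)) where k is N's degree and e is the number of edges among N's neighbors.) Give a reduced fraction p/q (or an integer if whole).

N's neighbors: F, J, and O (k = 3).
Possible neighbor pairs: C(3,2) = 3. Edges among them: F–J, J–O → e = 2.
Clustering(N) = 2/3.

2/3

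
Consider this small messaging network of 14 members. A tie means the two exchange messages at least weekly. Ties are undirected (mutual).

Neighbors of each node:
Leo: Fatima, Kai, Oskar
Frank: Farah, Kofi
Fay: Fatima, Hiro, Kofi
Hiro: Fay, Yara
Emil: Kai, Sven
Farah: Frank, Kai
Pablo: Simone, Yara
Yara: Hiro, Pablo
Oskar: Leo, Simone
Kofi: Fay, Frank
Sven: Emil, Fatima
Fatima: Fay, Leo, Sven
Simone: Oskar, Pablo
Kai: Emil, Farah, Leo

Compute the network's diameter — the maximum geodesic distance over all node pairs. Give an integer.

5

Eccentricity of each node (its greatest distance to any other): Emil:5, Farah:5, Fatima:4, Fay:4, Frank:5, Hiro:4, Kai:5, Kofi:5, Leo:4, Oskar:4, Pablo:5, Simone:5, Sven:5, Yara:5.
The maximum eccentricity is 5, realized for instance by the pair Sven–Pablo via Sven – Fatima – Fay – Hiro – Yara – Pablo. So the diameter is 5.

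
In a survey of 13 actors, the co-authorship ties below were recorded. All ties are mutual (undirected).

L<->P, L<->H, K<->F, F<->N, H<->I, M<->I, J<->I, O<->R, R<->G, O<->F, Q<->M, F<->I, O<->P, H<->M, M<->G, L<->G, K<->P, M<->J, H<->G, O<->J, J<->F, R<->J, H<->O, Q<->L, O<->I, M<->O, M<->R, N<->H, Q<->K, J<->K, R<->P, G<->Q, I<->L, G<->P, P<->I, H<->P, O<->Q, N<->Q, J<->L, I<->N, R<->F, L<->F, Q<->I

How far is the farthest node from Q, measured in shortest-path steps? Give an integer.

2

Distances from Q: F:2, G:1, H:2, I:1, J:2, K:1, L:1, M:1, N:1, O:1, P:2, R:2.
The largest is 2 (to J, R, H, F, and P), so the eccentricity of Q is 2.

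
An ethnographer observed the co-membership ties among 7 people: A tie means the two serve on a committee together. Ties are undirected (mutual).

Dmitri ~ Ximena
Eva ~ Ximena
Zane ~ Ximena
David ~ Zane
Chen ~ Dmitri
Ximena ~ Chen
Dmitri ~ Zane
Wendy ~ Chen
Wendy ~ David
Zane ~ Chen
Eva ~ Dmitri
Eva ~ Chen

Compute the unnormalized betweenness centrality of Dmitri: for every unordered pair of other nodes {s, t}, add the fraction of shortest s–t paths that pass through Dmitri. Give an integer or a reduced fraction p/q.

Pairs whose geodesics pass through Dmitri — David–Eva: 1/4; Eva–Zane: 1/3.
All other pairs contribute 0.
Summing the contributions gives betweenness(Dmitri) = 7/12.

7/12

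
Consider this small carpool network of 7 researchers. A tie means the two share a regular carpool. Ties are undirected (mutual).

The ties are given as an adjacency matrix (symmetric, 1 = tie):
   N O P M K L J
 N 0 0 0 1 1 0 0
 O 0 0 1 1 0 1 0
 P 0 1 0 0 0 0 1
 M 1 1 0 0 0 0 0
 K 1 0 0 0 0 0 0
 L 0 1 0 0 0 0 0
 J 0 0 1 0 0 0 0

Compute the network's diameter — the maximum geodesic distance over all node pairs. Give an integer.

5

Eccentricity of each node (its greatest distance to any other): J:5, K:5, L:4, M:3, N:4, O:3, P:4.
The maximum eccentricity is 5, realized for instance by the pair K–J via K – N – M – O – P – J. So the diameter is 5.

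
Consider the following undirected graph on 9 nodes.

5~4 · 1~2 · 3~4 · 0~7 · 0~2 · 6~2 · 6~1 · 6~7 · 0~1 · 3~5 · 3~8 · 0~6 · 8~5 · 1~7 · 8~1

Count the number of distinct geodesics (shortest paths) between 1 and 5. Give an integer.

1

The shortest distance is 2, and the only length-2 path is 1–8–5. So there is exactly 1 shortest path.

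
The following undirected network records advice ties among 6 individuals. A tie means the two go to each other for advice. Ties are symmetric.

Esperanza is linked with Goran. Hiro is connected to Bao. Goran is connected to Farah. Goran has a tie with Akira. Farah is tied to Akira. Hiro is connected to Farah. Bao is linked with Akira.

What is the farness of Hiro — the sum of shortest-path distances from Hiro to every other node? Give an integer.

9

Distances from Hiro: Akira:2, Bao:1, Esperanza:3, Farah:1, Goran:2.
Sum = 2 + 1 + 3 + 1 + 2 = 9.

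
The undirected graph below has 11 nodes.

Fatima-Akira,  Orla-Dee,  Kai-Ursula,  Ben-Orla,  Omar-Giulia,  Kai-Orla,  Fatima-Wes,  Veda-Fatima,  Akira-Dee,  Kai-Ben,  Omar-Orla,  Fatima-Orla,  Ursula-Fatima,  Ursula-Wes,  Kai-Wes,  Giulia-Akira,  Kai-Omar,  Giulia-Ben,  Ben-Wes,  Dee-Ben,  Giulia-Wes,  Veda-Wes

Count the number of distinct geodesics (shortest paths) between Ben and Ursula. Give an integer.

2

The shortest distance is 2. The length-2 paths are: Ben–Kai–Ursula; Ben–Wes–Ursula.
That gives 2 distinct shortest paths.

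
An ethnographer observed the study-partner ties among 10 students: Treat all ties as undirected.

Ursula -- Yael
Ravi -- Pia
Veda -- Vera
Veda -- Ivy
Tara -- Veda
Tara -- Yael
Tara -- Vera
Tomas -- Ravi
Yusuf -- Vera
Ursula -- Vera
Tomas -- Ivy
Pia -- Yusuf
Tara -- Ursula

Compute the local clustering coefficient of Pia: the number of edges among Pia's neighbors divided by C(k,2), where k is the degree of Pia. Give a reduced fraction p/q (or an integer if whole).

Pia's neighbors: Ravi and Yusuf (k = 2).
Possible neighbor pairs: C(2,2) = 1. Edges among them: none → e = 0.
Clustering(Pia) = 0/1.

0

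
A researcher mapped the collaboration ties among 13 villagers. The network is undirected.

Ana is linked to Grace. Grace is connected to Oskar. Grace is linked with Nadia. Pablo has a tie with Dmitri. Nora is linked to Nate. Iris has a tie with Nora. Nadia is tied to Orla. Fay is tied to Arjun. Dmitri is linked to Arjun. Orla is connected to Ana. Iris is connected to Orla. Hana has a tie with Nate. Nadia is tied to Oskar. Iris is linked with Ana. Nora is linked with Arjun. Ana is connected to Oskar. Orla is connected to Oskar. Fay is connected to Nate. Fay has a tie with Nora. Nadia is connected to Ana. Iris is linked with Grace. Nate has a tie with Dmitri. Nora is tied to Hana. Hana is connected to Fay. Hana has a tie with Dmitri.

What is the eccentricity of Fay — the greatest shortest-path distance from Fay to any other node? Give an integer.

4

Distances from Fay: Ana:3, Arjun:1, Dmitri:2, Grace:3, Hana:1, Iris:2, Nadia:4, Nate:1, Nora:1, Orla:3, Oskar:4, Pablo:3.
The largest is 4 (to Nadia and Oskar), so the eccentricity of Fay is 4.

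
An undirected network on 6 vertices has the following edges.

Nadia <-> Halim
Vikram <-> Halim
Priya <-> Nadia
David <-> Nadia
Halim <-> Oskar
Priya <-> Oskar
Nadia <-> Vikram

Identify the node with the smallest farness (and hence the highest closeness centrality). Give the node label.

Nadia

Farness (sum of distances to all others) for each node — David:10, Halim:7, Nadia:6, Oskar:9, Priya:8, Vikram:8.
The smallest farness is 6, for Nadia, so Nadia has the highest closeness.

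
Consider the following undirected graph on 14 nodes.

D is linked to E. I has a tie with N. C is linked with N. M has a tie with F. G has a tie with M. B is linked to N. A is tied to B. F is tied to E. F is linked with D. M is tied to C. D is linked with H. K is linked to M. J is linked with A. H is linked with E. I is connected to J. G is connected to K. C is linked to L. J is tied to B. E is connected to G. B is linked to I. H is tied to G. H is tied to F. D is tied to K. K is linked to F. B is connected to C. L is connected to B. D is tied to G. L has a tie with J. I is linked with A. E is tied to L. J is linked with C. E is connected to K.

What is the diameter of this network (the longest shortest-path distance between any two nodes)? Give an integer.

Eccentricity of each node (its greatest distance to any other): A:4, B:3, C:3, D:4, E:3, F:4, G:4, H:4, I:4, J:3, K:4, L:2, M:3, N:4.
The maximum eccentricity is 4, realized for instance by the pair H–N via H – E – L – B – N. So the diameter is 4.

4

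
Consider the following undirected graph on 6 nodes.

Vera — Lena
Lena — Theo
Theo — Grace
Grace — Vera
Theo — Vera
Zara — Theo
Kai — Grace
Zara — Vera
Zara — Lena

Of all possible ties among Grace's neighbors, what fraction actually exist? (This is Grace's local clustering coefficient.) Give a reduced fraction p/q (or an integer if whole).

Grace's neighbors: Kai, Theo, and Vera (k = 3).
Possible neighbor pairs: C(3,2) = 3. Edges among them: Theo–Vera → e = 1.
Clustering(Grace) = 1/3.

1/3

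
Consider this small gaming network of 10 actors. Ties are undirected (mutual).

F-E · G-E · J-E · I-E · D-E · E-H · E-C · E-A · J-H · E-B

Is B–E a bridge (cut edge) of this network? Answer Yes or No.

Yes

Without the B–E edge there is no alternate route between B and E, so the network disconnects. It is a bridge.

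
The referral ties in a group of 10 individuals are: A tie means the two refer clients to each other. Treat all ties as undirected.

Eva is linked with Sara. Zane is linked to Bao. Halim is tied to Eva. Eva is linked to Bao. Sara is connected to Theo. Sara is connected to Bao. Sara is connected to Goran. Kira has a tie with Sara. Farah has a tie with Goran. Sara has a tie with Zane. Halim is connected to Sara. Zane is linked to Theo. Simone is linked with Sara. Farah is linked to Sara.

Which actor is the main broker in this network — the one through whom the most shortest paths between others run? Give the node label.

Unnormalized betweenness of each node: Bao:1/2, Eva:1/2, Farah:0, Goran:0, Halim:0, Kira:0, Sara:59/2, Simone:0, Theo:0, Zane:1/2.
Sara has the largest value, 59/2, making it the main broker — the node through which the most shortest paths run.

Sara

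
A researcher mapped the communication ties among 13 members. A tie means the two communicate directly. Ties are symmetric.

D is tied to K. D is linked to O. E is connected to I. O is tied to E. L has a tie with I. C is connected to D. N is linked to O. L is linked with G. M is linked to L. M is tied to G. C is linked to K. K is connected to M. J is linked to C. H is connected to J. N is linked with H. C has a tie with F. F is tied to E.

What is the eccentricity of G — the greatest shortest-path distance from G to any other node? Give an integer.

5

Distances from G: C:3, D:3, E:3, F:4, H:5, I:2, J:4, K:2, L:1, M:1, N:5, O:4.
The largest is 5 (to N and H), so the eccentricity of G is 5.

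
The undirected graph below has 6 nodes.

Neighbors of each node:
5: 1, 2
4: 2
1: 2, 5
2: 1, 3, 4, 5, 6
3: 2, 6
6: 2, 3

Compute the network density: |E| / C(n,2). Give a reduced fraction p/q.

There are 7 edges and 6 nodes, so the maximum possible is C(6,2) = 15.
Density = 7/15.

7/15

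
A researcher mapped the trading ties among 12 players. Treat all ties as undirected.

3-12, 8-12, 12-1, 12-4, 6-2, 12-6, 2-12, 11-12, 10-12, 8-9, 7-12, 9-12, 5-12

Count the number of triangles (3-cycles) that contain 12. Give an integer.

2

12's neighbors: 1, 2, 3, 4, 5, 6, 7, 8, 9, 10, and 11.
Neighbor pairs that are themselves tied: 12–2–6; 12–8–9. Each forms one triangle with 12, for 2 in total.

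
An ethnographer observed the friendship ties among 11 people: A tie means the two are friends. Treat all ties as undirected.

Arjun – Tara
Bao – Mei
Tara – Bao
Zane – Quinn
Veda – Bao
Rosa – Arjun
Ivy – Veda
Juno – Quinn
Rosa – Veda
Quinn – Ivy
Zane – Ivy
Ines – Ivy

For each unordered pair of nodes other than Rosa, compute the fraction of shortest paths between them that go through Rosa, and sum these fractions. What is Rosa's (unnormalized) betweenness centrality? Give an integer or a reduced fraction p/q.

Pairs whose geodesics pass through Rosa — Ivy–Arjun: 1; Veda–Arjun: 1; Zane–Arjun: 1; Juno–Arjun: 1; Quinn–Arjun: 1; Arjun–Ines: 1.
All other pairs contribute 0.
Summing the contributions gives betweenness(Rosa) = 6.

6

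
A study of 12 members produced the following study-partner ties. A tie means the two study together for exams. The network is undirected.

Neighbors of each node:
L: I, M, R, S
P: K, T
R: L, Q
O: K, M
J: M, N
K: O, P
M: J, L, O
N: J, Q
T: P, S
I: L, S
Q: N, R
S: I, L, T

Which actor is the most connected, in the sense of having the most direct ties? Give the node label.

L

Degrees — I:2, J:2, K:2, L:4, M:3, N:2, O:2, P:2, Q:2, R:2, S:3, T:2.
The maximum is 4, attained only by L.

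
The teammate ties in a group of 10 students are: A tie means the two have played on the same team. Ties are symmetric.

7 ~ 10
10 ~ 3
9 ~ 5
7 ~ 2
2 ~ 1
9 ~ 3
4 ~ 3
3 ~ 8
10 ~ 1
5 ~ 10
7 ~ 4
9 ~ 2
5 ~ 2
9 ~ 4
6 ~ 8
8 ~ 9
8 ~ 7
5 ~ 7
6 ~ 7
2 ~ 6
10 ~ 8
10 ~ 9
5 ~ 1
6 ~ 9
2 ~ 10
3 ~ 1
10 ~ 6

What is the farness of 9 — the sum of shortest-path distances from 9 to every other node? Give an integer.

Distances from 9: 1:2, 2:1, 3:1, 4:1, 5:1, 6:1, 7:2, 8:1, 10:1.
Sum = 2 + 1 + 1 + 1 + 1 + 1 + 2 + 1 + 1 = 11.

11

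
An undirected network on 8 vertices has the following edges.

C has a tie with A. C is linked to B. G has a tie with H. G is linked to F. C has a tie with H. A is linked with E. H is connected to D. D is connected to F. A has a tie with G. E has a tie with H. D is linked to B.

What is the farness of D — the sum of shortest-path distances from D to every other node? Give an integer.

Distances from D: A:3, B:1, C:2, E:2, F:1, G:2, H:1.
Sum = 3 + 1 + 2 + 2 + 1 + 2 + 1 = 12.

12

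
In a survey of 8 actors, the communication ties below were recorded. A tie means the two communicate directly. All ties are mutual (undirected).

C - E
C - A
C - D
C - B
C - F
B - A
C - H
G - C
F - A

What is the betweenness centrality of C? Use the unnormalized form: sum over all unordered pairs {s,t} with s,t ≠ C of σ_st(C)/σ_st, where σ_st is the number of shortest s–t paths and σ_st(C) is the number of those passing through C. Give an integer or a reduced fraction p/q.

Pairs whose geodesics pass through C — G–D: 1; G–B: 1; G–A: 1; G–E: 1; G–F: 1; G–H: 1; D–B: 1; D–A: 1; D–E: 1; D–F: 1; D–H: 1; B–E: 1; B–F: 1/2; B–H: 1 … (+5 more pairs).
All other pairs contribute 0.
Summing the contributions gives betweenness(C) = 37/2.

37/2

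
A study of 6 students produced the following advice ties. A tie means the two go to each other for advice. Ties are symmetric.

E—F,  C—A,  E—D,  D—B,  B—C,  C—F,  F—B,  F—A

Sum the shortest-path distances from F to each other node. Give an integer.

Distances from F: A:1, B:1, C:1, D:2, E:1.
Sum = 1 + 1 + 1 + 2 + 1 = 6.

6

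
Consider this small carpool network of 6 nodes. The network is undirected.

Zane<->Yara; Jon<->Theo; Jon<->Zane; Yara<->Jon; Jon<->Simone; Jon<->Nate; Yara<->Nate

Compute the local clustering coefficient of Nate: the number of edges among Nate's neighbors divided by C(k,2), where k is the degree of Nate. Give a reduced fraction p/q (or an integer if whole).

Nate's neighbors: Jon and Yara (k = 2).
Possible neighbor pairs: C(2,2) = 1. Edges among them: Jon–Yara → e = 1.
Clustering(Nate) = 1/1.

1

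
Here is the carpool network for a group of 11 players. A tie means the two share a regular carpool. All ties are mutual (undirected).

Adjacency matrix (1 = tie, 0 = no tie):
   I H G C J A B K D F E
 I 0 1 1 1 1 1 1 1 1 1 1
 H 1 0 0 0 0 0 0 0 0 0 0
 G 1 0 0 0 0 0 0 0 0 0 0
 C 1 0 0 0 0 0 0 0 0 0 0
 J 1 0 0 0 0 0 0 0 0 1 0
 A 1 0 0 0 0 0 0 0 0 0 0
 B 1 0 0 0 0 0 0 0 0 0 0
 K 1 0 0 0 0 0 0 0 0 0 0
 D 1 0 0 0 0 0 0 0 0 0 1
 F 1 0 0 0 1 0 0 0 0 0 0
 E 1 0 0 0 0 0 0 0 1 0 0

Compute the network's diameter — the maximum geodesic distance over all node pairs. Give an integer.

2

Eccentricity of each node (its greatest distance to any other): A:2, B:2, C:2, D:2, E:2, F:2, G:2, H:2, I:1, J:2, K:2.
The maximum eccentricity is 2, realized for instance by the pair H–G via H – I – G. So the diameter is 2.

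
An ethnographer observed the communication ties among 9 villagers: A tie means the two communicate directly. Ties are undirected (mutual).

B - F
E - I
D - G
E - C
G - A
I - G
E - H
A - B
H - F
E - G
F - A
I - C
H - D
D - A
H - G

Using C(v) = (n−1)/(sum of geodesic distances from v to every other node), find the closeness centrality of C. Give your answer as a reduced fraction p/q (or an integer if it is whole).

8/19

Distances from C: A:3, B:4, D:3, E:1, F:3, G:2, H:2, I:1. Sum = 19.
n = 9, so closeness = 8/19.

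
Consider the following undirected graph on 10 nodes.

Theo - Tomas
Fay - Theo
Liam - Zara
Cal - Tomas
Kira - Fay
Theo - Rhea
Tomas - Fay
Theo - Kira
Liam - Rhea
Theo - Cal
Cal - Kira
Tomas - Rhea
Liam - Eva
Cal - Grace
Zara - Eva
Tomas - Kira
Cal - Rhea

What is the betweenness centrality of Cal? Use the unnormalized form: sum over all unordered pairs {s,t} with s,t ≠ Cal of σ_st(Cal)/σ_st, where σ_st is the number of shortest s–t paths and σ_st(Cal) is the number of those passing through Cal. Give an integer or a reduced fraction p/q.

Pairs whose geodesics pass through Cal — Theo–Grace: 1; Fay–Grace: 3/3; Kira–Rhea: 1/3; Kira–Grace: 1; Kira–Zara: 1/3; Kira–Eva: 1/3; Kira–Liam: 1/3; Rhea–Grace: 1; Tomas–Grace: 1; Grace–Zara: 1; Grace–Eva: 1; Grace–Liam: 1.
All other pairs contribute 0.
Summing the contributions gives betweenness(Cal) = 28/3.

28/3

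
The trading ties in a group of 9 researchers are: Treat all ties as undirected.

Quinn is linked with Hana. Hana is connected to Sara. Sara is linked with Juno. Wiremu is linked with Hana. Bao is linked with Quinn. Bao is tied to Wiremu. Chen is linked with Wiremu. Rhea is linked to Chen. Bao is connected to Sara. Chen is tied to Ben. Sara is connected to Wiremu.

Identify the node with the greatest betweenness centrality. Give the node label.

Wiremu

Unnormalized betweenness of each node: Bao:3, Ben:0, Chen:13, Hana:3, Juno:0, Quinn:1/3, Rhea:0, Sara:22/3, Wiremu:46/3.
Wiremu has the largest value, 46/3, making it the main broker — the node through which the most shortest paths run.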